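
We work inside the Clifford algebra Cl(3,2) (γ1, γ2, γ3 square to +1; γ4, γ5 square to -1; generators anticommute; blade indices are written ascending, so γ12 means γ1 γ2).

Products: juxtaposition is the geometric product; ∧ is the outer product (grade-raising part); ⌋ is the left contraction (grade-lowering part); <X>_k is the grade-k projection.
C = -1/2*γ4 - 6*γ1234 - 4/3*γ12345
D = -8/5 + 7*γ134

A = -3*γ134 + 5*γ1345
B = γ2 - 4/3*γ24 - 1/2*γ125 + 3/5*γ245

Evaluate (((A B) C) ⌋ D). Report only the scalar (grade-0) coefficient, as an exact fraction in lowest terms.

step 1: -γ123 + 5/2*γ234 - 3*γ1234 + 127/15*γ1235 + 3/2*γ2345 - 5*γ12345
step 2: -34/3 + 13*γ1 - 778/45*γ4 - 34*γ5 + 37/3*γ15 + 5/4*γ23 + 742/15*γ45 - 3/2*γ123 - 3/4*γ235 + 1/2*γ1234 + 5/2*γ1235 + 127/30*γ12345
step 3: 272/15 + 5446/45*γ13 + 91*γ34 - 238/3*γ134
Answer: 272/15


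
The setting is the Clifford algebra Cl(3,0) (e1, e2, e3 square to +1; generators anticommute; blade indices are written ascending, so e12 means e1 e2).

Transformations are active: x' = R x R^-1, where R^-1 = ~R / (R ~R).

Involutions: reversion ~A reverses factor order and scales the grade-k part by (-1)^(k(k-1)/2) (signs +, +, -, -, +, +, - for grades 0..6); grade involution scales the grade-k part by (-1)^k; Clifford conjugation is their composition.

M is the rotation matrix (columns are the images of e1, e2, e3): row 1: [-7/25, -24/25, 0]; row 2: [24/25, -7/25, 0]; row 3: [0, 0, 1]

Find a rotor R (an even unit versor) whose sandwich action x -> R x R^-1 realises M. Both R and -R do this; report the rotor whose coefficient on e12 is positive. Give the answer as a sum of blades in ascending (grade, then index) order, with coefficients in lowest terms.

Method: write R = a + b12*e12 + b13*e13 + b23*e23 with a^2 + b12^2 + b13^2 + b23^2 = 1 (so R^-1 = ~R). Expanding the columns R e_j ~R gives tr M = 4a^2 - 1 and, from the antisymmetric part, M21 - M12 = -4a*b12, M13 - M31 = 4a*b13, M32 - M23 = -4a*b23.
Here tr M = 11/25, so a^2 = (1 + tr M)/4 = 9/25 and a = ±3/5. Taking a = 3/5: M21 - M12 = 48/25, M13 - M31 = 0, M32 - M23 = 0, giving b12 = -4/5, b13 = 0, b23 = 0, i.e. R = 3/5 - 4/5*e12.
Its e12 coefficient is negative, so report the other preimage -R.
Answer: -3/5 + 4/5*e12. Recall the cover is two-to-one: with M of trace 11/25, both preimages act alike, and the stated e12 sign chooses the sheet.


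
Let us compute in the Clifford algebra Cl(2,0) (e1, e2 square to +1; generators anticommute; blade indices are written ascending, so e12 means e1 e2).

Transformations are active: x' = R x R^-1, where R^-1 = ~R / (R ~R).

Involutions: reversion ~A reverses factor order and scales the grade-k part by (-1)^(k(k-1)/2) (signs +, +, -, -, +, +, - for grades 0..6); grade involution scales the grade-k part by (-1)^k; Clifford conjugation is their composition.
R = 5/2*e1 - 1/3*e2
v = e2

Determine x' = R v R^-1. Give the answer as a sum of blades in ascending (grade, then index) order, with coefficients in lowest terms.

~R = 5/2*e1 - 1/3*e2, and R ~R = 229/36, so R^-1 = ~R / (229/36).
R v = -1/3 + 5/2*e12
Answer: -60/229*e1 - 221/229*e2


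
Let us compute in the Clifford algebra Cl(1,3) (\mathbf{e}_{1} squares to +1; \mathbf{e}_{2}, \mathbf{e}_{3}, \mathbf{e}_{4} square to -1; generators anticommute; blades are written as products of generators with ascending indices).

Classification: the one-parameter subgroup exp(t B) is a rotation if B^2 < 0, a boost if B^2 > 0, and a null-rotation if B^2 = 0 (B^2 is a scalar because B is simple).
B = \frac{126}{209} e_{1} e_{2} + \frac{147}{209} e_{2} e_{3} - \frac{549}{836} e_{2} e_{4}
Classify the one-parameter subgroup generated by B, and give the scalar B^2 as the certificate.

B^2 term by term: the squares give (\frac{126}{209})^2*(e_{1} e_{2})^2 + (\frac{147}{209})^2*(e_{2} e_{3})^2 + (-\frac{549}{836})^2*(e_{2} e_{4})^2 = \frac{15876}{43681}*(+1) + \frac{21609}{43681}*(-1) + \frac{301401}{698896}*(-1) = -\frac{9}{16} (each basis 2-blade squares to minus the product of its generators' squares); cross terms between blades sharing an index anticommute and cancel. So B^2 = -\frac{9}{16}.
Answer: rotation, certificate B^2 = -\frac{9}{16}. B^2 = -\frac{9}{16} is basis-independent, so its sign is the whole story.


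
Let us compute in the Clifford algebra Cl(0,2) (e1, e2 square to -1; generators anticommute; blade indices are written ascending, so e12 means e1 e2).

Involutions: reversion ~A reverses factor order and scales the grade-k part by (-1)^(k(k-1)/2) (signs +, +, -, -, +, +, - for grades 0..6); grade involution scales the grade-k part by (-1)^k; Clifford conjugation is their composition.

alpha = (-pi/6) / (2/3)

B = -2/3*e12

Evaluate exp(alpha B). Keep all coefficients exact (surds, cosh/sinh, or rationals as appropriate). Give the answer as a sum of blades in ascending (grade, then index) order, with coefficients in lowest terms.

B^2 = (-2/3)^2*(e12)^2 = 4/9*(-1) = -4/9 (a basis 2-blade squares to minus the product of its generators' squares).
B^2 = -4/9 — the negative square puts this in the circular regime; l = 2/3, alpha*l = -pi/6, so exp(alpha B) = cos(-pi/6) + (sin(-pi/6)/(2/3))*B = sqrt(3)/2 + (-3/4)*B.
Answer: sqrt(3)/2 + 1/2*e12


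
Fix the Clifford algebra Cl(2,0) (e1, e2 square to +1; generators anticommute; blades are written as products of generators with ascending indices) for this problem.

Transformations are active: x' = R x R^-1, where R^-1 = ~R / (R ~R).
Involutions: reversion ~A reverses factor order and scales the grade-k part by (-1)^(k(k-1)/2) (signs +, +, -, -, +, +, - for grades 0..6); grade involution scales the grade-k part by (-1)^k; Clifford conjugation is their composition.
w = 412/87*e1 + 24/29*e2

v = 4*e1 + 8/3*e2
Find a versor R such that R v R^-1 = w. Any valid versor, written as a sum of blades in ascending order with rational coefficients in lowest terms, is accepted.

Since q(v) = q(w) = 208/9, the sum R = v + w = 760/87*e1 + 304/87*e2 does the job whenever invertible.
Answer: 760/87*e1 + 304/87*e2


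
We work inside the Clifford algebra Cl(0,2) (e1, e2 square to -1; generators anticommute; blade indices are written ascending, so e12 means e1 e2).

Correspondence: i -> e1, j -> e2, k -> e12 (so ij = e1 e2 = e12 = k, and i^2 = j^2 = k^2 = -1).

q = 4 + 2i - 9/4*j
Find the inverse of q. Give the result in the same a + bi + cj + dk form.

In blades: q = 4 + 2*e1 - 9/4*e2.
With qbar = 4 - 2*e1 + 9/4*e2 (scalar fixed, mapped units negated), q qbar = 401/16 (the sum of squared coefficients), so q^-1 = qbar / (401/16) = 64/401 - 32/401*e1 + 36/401*e2; translating back:
Answer: 64/401 - 32/401*i + 36/401*j


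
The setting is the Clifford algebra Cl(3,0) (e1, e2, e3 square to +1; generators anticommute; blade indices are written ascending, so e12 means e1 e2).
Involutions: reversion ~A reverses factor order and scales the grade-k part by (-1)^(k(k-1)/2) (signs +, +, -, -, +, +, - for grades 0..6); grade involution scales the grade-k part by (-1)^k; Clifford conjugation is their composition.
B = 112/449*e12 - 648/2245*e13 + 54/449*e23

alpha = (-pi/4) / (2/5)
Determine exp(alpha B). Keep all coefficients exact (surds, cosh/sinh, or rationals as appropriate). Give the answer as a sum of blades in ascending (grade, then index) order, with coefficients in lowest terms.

B^2 term by term: the squares give (112/449)^2*(e12)^2 + (-648/2245)^2*(e13)^2 + (54/449)^2*(e23)^2 = 12544/201601*(-1) + 419904/5040025*(-1) + 2916/201601*(-1) = -4/25 (each basis 2-blade squares to minus the product of its generators' squares); cross terms between blades sharing an index anticommute and cancel. So B^2 = -4/25.
B^2 = -4/25 — the negative square puts this in the circular regime; l = 2/5, alpha*l = -pi/4, so exp(alpha B) = cos(-pi/4) + (sin(-pi/4)/(2/5))*B = sqrt(2)/2 + (-5*sqrt(2)/4)*B.
Answer: sqrt(2)/2 - 140*sqrt(2)/449*e12 + 162*sqrt(2)/449*e13 - 135*sqrt(2)/898*e23


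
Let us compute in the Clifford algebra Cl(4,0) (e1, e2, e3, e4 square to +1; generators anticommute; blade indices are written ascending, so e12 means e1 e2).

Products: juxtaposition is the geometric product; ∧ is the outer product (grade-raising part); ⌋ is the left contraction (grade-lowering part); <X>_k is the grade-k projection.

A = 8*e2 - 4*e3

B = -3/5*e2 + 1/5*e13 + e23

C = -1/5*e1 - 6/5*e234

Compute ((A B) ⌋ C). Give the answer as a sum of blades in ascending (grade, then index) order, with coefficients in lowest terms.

step 1: -24/5 + 4/5*e1 + 4*e2 + 8*e3 - 12/5*e23 - 8/5*e123
step 2: -4/25 + 24/25*e1 - 72/25*e4 + 48/5*e24 - 24/5*e34 + 144/25*e234
Answer: -4/25 + 24/25*e1 - 72/25*e4 + 48/5*e24 - 24/5*e34 + 144/25*e234


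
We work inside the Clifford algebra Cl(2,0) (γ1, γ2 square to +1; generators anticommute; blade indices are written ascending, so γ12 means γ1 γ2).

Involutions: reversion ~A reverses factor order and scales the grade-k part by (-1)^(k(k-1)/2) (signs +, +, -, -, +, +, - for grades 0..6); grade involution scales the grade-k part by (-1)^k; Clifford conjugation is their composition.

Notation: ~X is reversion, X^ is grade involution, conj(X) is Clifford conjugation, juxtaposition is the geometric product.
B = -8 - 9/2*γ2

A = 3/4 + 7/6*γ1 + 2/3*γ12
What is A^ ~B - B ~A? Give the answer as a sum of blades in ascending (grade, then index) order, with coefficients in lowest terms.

first term: -6 + 19/3*γ1 - 27/8*γ2 - 1/12*γ12
second term: -6 - 37/3*γ1 - 27/8*γ2 + 127/12*γ12
Answer: 56/3*γ1 - 32/3*γ12


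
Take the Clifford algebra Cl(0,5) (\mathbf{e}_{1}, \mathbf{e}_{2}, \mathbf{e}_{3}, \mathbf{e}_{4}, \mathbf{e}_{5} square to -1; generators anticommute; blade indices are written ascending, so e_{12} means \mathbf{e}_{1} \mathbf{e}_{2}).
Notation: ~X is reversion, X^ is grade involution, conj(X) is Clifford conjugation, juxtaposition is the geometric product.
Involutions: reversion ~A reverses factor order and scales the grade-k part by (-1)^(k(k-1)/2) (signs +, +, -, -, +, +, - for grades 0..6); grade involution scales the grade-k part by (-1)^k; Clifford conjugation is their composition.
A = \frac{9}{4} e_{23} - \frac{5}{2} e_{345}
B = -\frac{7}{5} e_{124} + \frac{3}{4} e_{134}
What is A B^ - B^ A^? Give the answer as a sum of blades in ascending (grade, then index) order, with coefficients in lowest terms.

first term: \frac{15}{8} e_{15} + \frac{27}{16} e_{124} + \frac{63}{20} e_{134} - \frac{7}{2} e_{1235}
second term: \frac{15}{8} e_{15} - \frac{27}{16} e_{124} - \frac{63}{20} e_{134} + \frac{7}{2} e_{1235}
Answer: \frac{27}{8} e_{124} + \frac{63}{10} e_{134} - 7 e_{1235}


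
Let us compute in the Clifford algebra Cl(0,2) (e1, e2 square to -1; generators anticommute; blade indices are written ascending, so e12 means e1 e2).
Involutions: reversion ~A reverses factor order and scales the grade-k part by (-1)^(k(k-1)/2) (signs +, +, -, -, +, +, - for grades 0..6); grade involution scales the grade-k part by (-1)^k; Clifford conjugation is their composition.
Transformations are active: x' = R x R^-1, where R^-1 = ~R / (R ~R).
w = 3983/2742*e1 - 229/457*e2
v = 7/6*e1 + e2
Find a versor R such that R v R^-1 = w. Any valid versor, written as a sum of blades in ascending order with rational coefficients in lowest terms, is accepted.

Reasoning: v^2 = w^2 = -85/36 since conjugation preserves the quadratic form; R = v + w = 1197/457*e1 + 228/457*e2 is then valid when invertible, keeping its own part and reversing (v - w)/2.
Answer: 1197/457*e1 + 228/457*e2


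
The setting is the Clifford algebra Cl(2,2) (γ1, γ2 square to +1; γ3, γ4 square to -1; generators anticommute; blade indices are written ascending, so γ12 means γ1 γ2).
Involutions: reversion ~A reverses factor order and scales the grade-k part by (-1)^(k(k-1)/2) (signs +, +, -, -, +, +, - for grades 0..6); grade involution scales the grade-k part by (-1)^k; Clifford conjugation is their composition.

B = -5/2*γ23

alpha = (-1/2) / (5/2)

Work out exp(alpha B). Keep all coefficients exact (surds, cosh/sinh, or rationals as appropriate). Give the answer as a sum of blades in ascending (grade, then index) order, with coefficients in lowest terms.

B^2 = (-5/2)^2*(γ23)^2 = 25/4*(+1) = 25/4 (a basis 2-blade squares to minus the product of its generators' squares).
B^2 = 25/4 — hyperbolic case — the even/odd split gives cosh and sinh: l = 5/2, alpha*l = -1/2, so exp(alpha B) = cosh(-1/2) + (sinh(-1/2)/(5/2))*B = cosh(1/2) + (-2*sinh(1/2)/5)*B.
Answer: cosh(1/2) + sinh(1/2)*γ23


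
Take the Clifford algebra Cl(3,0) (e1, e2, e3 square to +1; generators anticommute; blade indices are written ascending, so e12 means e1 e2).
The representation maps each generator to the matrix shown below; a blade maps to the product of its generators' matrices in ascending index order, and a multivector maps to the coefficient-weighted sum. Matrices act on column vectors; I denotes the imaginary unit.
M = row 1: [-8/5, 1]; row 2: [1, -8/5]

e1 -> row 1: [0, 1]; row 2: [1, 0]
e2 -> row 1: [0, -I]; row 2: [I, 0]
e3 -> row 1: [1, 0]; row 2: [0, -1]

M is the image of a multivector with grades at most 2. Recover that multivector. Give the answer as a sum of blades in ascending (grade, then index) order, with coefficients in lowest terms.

Method: 1, rho(e1), rho(e2), rho(e3) form a trace-orthogonal basis of the 2x2 complex matrices (tr(X Y) = 2 if X = Y, else 0), so M = m0*1 + m1*rho(e1) + m2*rho(e2) + m3*rho(e3) with m0 = tr(M)/2 = -8/5, m1 = tr(M rho(e1))/2 = 1, m2 = tr(M rho(e2))/2 = 0, m3 = tr(M rho(e3))/2 = 0.
Multiplying table entries, the bivector images are rho(e12) = I*rho(e3), rho(e13) = -I*rho(e2), rho(e23) = I*rho(e1); with real blade coefficients the real parts of m0..m3 are the coefficients of 1, e1, e2, e3 and the imaginary parts give the bivectors (e23: Im m1, e13: -Im m2, e12: Im m3).
Answer: -8/5 + e1


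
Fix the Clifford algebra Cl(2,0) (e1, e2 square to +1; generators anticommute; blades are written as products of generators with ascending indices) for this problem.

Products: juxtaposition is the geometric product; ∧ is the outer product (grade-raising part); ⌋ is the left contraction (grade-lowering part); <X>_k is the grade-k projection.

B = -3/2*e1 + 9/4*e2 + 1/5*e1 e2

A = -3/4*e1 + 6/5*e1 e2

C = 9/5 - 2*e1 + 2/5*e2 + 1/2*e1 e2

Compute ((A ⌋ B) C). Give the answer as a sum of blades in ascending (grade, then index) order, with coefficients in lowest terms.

step 1: 177/200 - 3/20*e2
step 2: 1533/1000 - 339/200*e1 + 21/250*e2 + 57/400*e1 e2
Answer: 1533/1000 - 339/200*e1 + 21/250*e2 + 57/400*e1 e2


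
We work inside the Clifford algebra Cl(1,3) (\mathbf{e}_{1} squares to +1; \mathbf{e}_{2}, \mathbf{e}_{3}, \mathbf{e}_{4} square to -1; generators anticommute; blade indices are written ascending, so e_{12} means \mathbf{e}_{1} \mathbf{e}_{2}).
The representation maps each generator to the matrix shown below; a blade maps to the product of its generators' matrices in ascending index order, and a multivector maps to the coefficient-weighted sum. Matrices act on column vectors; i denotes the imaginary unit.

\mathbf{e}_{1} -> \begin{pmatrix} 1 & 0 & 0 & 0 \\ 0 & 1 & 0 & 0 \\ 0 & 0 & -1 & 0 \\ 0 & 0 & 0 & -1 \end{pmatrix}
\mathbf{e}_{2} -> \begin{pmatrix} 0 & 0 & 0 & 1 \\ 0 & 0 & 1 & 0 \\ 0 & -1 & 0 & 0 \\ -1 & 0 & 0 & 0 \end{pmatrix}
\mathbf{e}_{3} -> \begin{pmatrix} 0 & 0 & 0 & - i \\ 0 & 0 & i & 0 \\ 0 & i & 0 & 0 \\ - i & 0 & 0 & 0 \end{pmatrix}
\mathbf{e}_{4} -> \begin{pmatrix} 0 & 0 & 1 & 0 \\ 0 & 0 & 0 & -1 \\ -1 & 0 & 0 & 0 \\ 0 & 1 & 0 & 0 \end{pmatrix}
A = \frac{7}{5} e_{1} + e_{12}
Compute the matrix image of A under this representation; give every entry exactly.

Bivector images (products of the table entries): rho(e_{12}) = rho(\mathbf{e}_{1})rho(\mathbf{e}_{2}) = \begin{pmatrix} 0 & 0 & 0 & 1 \\ 0 & 0 & 1 & 0 \\ 0 & 1 & 0 & 0 \\ 1 & 0 & 0 & 0 \end{pmatrix}.
M = (\frac{7}{5})*rho(e_{1}) + (1)*rho(e_{12}), summed entrywise:
Answer: \begin{pmatrix} \frac{7}{5} & 0 & 0 & 1 \\ 0 & \frac{7}{5} & 1 & 0 \\ 0 & 1 & - \frac{7}{5} & 0 \\ 1 & 0 & 0 & - \frac{7}{5} \end{pmatrix}


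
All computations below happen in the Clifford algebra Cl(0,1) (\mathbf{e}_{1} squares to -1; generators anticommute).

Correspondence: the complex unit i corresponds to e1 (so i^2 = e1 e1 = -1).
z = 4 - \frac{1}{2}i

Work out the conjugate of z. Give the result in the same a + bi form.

In blades: z = 4 - \frac{1}{2} e_{1}.
Conjugation here is Clifford conjugation: the scalar is fixed and the grade-1 and grade-2 blades all flip sign, giving 4 + \frac{1}{2} e_{1}; translating back:
Answer: 4 + \frac{1}{2}i


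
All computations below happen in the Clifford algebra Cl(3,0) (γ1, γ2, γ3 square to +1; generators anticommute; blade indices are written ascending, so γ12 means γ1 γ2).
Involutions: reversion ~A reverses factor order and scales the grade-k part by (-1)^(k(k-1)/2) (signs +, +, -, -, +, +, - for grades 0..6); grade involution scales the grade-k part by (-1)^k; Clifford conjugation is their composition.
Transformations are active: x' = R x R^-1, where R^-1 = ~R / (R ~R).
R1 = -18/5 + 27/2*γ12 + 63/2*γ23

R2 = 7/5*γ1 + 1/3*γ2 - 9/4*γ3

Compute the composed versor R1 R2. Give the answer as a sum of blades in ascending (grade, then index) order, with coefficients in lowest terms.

Distribute over the terms of R1 (each basis-blade product reordered to ascending indices, repeated generators contracted through their squares):
(-18/5) R2 = -126/25*γ1 - 6/5*γ2 + 81/10*γ3
(27/2*γ12) R2 = 9/2*γ1 - 189/10*γ2 - 243/8*γ123
(63/2*γ23) R2 = -567/8*γ2 - 21/2*γ3 + 441/10*γ123
Summing the partial products and collecting blades:
Answer: -27/50*γ1 - 3639/40*γ2 - 12/5*γ3 + 549/40*γ123


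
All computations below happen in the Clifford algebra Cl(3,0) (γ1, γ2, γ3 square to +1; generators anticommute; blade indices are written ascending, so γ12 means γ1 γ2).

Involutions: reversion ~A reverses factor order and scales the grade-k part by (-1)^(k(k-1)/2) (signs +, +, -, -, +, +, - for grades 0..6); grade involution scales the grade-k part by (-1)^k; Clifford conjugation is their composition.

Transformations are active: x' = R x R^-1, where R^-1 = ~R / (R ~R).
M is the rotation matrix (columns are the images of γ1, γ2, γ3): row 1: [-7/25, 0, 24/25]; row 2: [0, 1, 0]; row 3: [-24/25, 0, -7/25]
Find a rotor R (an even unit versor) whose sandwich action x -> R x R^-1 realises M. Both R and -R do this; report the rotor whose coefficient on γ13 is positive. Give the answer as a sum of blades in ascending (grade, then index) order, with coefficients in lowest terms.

Method: write R = a + b12*γ12 + b13*γ13 + b23*γ23 with a^2 + b12^2 + b13^2 + b23^2 = 1 (so R^-1 = ~R). Expanding the columns R e_j ~R gives tr M = 4a^2 - 1 and, from the antisymmetric part, M21 - M12 = -4a*b12, M13 - M31 = 4a*b13, M32 - M23 = -4a*b23.
Here tr M = 11/25, so a^2 = (1 + tr M)/4 = 9/25 and a = ±3/5. Taking a = 3/5: M21 - M12 = 0, M13 - M31 = 48/25, M32 - M23 = 0, giving b12 = 0, b13 = 4/5, b23 = 0, i.e. R = 3/5 + 4/5*γ13.
Its γ13 coefficient is already positive.
Answer: 3/5 + 4/5*γ13. Why the constraint matters: R and -R act identically through the sandwich — M has trace 11/25 either way — so only the sign condition on γ13 picks one of the two preimages.


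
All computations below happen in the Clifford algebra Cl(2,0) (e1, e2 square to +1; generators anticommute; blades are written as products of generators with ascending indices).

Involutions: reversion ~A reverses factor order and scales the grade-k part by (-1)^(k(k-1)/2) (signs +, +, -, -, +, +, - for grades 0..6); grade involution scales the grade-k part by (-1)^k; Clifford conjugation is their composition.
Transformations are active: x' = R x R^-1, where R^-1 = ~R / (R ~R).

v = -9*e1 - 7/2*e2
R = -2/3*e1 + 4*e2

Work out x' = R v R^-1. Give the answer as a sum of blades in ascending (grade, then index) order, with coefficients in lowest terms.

~R = -2/3*e1 + 4*e2, and R ~R = 148/9, so R^-1 = ~R / (148/9).
R v = -8 + 115/3*e1 e2
Answer: 357/37*e1 - 29/74*e2


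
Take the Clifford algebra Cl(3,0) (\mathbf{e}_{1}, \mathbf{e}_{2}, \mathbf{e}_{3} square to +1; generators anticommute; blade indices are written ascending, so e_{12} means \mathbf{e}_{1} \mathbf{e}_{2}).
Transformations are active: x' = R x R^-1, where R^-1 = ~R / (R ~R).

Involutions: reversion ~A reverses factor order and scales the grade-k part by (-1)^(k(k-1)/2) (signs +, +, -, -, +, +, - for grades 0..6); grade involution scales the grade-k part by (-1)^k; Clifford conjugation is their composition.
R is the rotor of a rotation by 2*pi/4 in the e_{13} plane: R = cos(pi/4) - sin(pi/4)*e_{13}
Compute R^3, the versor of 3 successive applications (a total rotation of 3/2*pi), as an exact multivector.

Rotor phase runs at HALF the rotation angle; powers of one rotor simply add phase, so after 3 steps in e_{13} the phase is 3*pi/4 = \frac{3 \pi}{4} and R^3 = cos(\frac{3 \pi}{4}) - sin(\frac{3 \pi}{4})*e_{13}.
cos(\frac{3 \pi}{4}) = - \frac{\sqrt{2}}{2} and sin(\frac{3 \pi}{4}) = \frac{\sqrt{2}}{2}, so R^3 = - \frac{\sqrt{2}}{2} - \frac{\sqrt{2}}{2} e_{13}. The net rotation is 3/2*pi; the rotor keeps the half-angle phase exactly.
Answer: - \frac{\sqrt{2}}{2} - \frac{\sqrt{2}}{2} e_{13}


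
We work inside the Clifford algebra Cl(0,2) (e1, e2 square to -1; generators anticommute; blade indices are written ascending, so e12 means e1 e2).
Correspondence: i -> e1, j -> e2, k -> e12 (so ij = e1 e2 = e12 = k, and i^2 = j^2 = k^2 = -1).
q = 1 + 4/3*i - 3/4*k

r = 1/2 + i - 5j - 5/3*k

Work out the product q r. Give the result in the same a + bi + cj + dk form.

In blades: q = 1 + 4/3*e1 - 3/4*e12, r = 1/2 + e1 - 5*e2 - 5/3*e12.
Distribute q over r term by term (generator squares from the signature, products reordered to ascending indices): (1)*r = 1/2 + e1 - 5*e2 - 5/3*e12; (4/3*e1)*r = -4/3 + 2/3*e1 + 20/9*e2 - 20/3*e12; (-3/4*e12)*r = -5/4 - 15/4*e1 - 3/4*e2 - 3/8*e12.
Sum: -25/12 - 25/12*e1 - 127/36*e2 - 209/24*e12; translating back through the correspondence:
Answer: -25/12 - 25/12*i - 127/36*j - 209/24*k


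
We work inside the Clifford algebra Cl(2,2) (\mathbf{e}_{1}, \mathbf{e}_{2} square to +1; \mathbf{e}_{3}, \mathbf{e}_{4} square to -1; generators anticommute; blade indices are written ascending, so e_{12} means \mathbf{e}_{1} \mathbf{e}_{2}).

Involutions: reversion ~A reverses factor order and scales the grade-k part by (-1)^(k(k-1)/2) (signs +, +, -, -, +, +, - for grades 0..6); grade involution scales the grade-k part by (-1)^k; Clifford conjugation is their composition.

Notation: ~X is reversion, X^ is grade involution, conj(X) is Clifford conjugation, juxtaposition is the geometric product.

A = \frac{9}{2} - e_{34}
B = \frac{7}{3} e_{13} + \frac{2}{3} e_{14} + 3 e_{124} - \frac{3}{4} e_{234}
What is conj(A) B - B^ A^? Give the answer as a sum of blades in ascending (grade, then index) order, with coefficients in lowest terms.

first term: \frac{3}{4} e_{2} + \frac{59}{6} e_{13} + \frac{16}{3} e_{14} - 3 e_{123} + \frac{27}{2} e_{124} - \frac{27}{8} e_{234}
second term: \frac{3}{4} e_{2} + \frac{59}{6} e_{13} + \frac{16}{3} e_{14} + 3 e_{123} - \frac{27}{2} e_{124} + \frac{27}{8} e_{234}
Answer: -6 e_{123} + 27 e_{124} - \frac{27}{4} e_{234}


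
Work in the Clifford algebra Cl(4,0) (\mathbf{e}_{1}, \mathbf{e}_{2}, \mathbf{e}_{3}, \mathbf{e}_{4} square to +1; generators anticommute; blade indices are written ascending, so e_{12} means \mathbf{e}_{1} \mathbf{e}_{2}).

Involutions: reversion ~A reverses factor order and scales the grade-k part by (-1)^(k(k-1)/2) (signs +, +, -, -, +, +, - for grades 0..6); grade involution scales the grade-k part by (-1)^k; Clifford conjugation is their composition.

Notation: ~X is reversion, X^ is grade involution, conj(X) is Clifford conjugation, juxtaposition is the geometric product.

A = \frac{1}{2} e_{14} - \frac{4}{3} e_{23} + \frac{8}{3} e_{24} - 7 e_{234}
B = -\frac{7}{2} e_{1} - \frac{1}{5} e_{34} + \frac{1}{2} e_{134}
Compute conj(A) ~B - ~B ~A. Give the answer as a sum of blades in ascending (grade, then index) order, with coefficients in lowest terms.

first term: \frac{7}{5} e_{2} + \frac{1}{4} e_{3} - \frac{7}{4} e_{4} + \frac{7}{2} e_{12} + \frac{1}{10} e_{13} + \frac{8}{15} e_{23} + \frac{4}{15} e_{24} - 6 e_{123} + \frac{26}{3} e_{124} - \frac{49}{2} e_{1234}
second term: -\frac{7}{5} e_{2} + \frac{1}{4} e_{3} + \frac{7}{4} e_{4} + \frac{7}{2} e_{12} - \frac{1}{10} e_{13} - \frac{8}{15} e_{23} - \frac{4}{15} e_{24} - \frac{10}{3} e_{123} + 10 e_{124} - \frac{49}{2} e_{1234}
Answer: \frac{14}{5} e_{2} - \frac{7}{2} e_{4} + \frac{1}{5} e_{13} + \frac{16}{15} e_{23} + \frac{8}{15} e_{24} - \frac{8}{3} e_{123} - \frac{4}{3} e_{124}


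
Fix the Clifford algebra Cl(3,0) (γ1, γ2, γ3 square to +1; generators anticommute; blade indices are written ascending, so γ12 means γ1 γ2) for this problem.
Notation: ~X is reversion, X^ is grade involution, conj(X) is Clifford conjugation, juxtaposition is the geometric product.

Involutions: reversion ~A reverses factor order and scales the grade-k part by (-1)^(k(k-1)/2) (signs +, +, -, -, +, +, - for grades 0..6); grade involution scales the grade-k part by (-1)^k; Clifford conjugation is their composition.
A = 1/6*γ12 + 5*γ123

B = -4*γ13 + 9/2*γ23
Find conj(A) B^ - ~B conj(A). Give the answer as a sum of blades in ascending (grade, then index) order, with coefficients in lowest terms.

first term: -45/2*γ1 - 20*γ2 - 3/4*γ13 - 2/3*γ23
second term: 45/2*γ1 + 20*γ2 - 3/4*γ13 - 2/3*γ23
Answer: -45*γ1 - 40*γ2


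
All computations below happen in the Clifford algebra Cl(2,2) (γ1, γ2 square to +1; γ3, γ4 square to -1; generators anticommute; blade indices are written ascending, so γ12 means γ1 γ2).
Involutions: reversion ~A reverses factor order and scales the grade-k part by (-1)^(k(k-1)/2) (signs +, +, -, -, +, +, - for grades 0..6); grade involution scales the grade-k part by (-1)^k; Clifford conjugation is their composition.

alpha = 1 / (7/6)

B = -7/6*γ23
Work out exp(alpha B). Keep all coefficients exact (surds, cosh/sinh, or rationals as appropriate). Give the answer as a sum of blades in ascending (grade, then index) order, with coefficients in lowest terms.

B^2 = (-7/6)^2*(γ23)^2 = 49/36*(+1) = 49/36 (a basis 2-blade squares to minus the product of its generators' squares).
B^2 = 49/36 — B^2 > 0, so the exponential closes hyperbolically: l = 7/6, alpha*l = 1, so exp(alpha B) = cosh(1) + (sinh(1)/(7/6))*B = cosh(1) + (6*sinh(1)/7)*B.
Answer: cosh(1) - sinh(1)*γ23


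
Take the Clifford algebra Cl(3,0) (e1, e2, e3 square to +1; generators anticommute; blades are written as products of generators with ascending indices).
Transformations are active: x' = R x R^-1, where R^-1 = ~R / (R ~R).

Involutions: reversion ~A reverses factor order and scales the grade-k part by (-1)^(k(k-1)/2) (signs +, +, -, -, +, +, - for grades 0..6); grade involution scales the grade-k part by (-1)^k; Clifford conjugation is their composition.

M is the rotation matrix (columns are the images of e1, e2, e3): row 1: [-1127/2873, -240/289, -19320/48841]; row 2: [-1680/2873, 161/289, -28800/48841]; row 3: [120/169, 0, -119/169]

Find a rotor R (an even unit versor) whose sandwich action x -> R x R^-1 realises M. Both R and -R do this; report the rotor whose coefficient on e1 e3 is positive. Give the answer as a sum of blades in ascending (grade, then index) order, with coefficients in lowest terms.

Method: write R = a + b12*e1 e2 + b13*e1 e3 + b23*e2 e3 with a^2 + b12^2 + b13^2 + b23^2 = 1 (so R^-1 = ~R). Expanding the columns R e_j ~R gives tr M = 4a^2 - 1 and, from the antisymmetric part, M21 - M12 = -4a*b12, M13 - M31 = 4a*b13, M32 - M23 = -4a*b23.
Here tr M = -26341/48841, so a^2 = (1 + tr M)/4 = 5625/48841 and a = ±75/221. Taking a = 75/221: M21 - M12 = 12000/48841, M13 - M31 = -54000/48841, M32 - M23 = 28800/48841, giving b12 = -40/221, b13 = -180/221, b23 = -96/221, i.e. R = 75/221 - 40/221*e1 e2 - 180/221*e1 e3 - 96/221*e2 e3.
Its e1 e3 coefficient is negative, so report the other preimage -R.
Answer: -75/221 + 40/221*e1 e2 + 180/221*e1 e3 + 96/221*e2 e3. Key observation: the double cover Spin(3) -> SO(3) sends R and -R to the same matrix (trace -26341/48841 here), so the stated sign of the e1 e3 coefficient is what selects one sheet.


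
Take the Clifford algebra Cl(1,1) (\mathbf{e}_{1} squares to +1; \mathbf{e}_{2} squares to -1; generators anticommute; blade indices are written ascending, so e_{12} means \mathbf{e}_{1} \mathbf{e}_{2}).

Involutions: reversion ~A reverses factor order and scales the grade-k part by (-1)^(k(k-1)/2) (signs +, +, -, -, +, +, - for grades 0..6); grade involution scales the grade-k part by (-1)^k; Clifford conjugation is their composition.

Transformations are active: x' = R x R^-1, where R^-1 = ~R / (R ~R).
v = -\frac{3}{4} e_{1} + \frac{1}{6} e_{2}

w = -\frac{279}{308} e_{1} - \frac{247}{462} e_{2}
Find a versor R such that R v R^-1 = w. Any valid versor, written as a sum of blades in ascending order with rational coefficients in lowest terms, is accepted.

Since q(v) = q(w) = \frac{77}{144}, the sum R = v + w = -\frac{255}{154} e_{1} - \frac{85}{231} e_{2} does the job whenever invertible.
Answer: -\frac{255}{154} e_{1} - \frac{85}{231} e_{2}


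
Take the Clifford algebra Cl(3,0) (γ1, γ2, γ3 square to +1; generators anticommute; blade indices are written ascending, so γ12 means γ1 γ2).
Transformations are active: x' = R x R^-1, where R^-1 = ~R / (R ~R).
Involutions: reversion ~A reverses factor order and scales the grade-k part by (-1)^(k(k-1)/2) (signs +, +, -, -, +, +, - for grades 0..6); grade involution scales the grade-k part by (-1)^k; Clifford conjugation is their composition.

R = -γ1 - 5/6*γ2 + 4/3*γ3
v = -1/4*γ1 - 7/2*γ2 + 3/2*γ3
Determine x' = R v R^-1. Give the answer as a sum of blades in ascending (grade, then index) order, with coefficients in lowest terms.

~R = -γ1 - 5/6*γ2 + 4/3*γ3, and R ~R = 125/36, so R^-1 = ~R / (125/36).
R v = 31/6 + 79/24*γ12 - 7/6*γ13 + 41/12*γ23
Answer: -1363/500*γ1 + 51/50*γ2 + 617/250*γ3


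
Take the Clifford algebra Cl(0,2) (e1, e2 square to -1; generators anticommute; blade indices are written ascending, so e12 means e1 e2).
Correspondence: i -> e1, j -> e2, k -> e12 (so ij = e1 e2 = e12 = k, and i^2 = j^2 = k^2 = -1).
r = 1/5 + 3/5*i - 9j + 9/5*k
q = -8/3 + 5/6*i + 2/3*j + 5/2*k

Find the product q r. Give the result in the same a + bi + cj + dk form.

In blades: q = -8/3 + 5/6*e1 + 2/3*e2 + 5/2*e12, r = 1/5 + 3/5*e1 - 9*e2 + 9/5*e12.
Distribute q over r term by term (generator squares from the signature, products reordered to ascending indices): (-8/3)*r = -8/15 - 8/5*e1 + 24*e2 - 24/5*e12; (5/6*e1)*r = -1/2 + 1/6*e1 - 3/2*e2 - 15/2*e12; (2/3*e2)*r = 6 + 6/5*e1 + 2/15*e2 - 2/5*e12; (5/2*e12)*r = -9/2 + 45/2*e1 + 3/2*e2 + 1/2*e12.
Sum: 7/15 + 334/15*e1 + 362/15*e2 - 61/5*e12; translating back through the correspondence:
Answer: 7/15 + 334/15*i + 362/15*j - 61/5*k


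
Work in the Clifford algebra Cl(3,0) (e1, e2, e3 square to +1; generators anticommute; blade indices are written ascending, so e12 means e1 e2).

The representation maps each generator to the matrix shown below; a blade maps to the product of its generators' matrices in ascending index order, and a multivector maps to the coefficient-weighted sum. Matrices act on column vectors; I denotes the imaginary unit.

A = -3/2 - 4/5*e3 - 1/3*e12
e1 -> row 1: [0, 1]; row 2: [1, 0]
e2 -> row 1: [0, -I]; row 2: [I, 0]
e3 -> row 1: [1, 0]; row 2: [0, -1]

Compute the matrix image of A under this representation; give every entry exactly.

Bivector images (products of the table entries): rho(e12) = rho(e1)rho(e2) = row 1: [I, 0]; row 2: [0, -I].
M = (-3/2)*1 + (-4/5)*rho(e3) + (-1/3)*rho(e12), summed entrywise (1 is the identity matrix):
Answer: row 1: [-23/10 - I/3, 0]; row 2: [0, -7/10 + I/3]


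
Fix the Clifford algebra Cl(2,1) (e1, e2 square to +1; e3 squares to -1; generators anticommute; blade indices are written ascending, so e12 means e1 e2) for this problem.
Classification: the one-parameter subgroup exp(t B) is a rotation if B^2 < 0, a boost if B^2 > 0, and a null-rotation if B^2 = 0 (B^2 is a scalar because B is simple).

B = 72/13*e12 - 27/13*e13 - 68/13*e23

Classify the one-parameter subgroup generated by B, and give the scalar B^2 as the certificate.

B^2 term by term: the squares give (72/13)^2*(e12)^2 + (-27/13)^2*(e13)^2 + (-68/13)^2*(e23)^2 = 5184/169*(-1) + 729/169*(+1) + 4624/169*(+1) = 1 (each basis 2-blade squares to minus the product of its generators' squares); cross terms between blades sharing an index anticommute and cancel. So B^2 = 1.
Answer: boost, certificate B^2 = 1. The scalar 1 is the complete invariant here: its sign names the subgroup type.


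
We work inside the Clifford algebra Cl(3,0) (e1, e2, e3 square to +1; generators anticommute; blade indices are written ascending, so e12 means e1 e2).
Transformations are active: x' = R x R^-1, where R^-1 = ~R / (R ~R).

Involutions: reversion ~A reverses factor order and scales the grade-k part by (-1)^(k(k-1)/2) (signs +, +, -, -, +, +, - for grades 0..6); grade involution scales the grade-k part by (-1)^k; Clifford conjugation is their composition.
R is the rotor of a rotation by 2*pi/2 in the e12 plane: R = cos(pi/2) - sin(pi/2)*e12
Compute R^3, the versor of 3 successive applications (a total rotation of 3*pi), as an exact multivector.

Half-angle bookkeeping: 3 applications in e12 add up to rotor phase 3*pi/2 = 3*pi/2, so R^3 = cos(3*pi/2) - sin(3*pi/2)*e12.
cos(3*pi/2) = 0 and sin(3*pi/2) = -1, so R^3 = e12. The net rotation is 1*pi (after discarding 1 full turn, each of which contributes a factor -1 to the rotor); the rotor keeps the half-angle phase exactly.
Answer: e12


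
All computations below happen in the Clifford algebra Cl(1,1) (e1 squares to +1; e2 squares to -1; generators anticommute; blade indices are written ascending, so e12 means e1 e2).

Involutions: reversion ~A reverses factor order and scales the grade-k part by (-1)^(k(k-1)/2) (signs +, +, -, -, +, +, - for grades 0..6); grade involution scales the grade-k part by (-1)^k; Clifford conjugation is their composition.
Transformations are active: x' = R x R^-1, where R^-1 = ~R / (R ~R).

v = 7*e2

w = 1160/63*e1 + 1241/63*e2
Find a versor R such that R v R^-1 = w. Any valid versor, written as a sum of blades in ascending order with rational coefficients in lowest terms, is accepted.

Sketch: the shared square -49 makes R = v + w = 1160/63*e1 + 1682/63*e2 the natural versor; its sandwich fixes that direction, negates (v - w)/2, and sends v to w.
Answer: 1160/63*e1 + 1682/63*e2


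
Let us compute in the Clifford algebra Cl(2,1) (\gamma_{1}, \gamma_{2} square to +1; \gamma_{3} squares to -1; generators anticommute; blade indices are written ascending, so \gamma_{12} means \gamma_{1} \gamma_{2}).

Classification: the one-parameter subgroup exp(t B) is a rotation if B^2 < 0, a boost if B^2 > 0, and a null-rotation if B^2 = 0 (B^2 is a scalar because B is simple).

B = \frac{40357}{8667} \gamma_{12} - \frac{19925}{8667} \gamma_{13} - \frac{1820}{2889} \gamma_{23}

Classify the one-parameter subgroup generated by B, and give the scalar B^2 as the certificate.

B^2 term by term: the squares give (\frac{40357}{8667})^2*(\gamma_{12})^2 + (-\frac{19925}{8667})^2*(\gamma_{13})^2 + (-\frac{1820}{2889})^2*(\gamma_{23})^2 = \frac{1628687449}{75116889}*(-1) + \frac{397005625}{75116889}*(+1) + \frac{3312400}{8346321}*(+1) = -16 (each basis 2-blade squares to minus the product of its generators' squares); cross terms between blades sharing an index anticommute and cancel. So B^2 = -16.
Answer: rotation, certificate B^2 = -16. B^2 = -16 is basis-independent, so its sign is the whole story.


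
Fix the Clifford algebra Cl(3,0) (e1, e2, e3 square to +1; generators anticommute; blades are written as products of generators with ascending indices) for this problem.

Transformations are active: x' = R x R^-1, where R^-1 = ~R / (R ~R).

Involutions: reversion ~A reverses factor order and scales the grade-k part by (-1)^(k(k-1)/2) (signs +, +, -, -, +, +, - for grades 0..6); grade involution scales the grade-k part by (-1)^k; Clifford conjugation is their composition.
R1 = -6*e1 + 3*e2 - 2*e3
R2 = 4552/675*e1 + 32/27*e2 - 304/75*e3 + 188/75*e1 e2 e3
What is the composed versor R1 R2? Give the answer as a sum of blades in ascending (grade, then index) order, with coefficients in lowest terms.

Distribute over the terms of R1 (each basis-blade product reordered to ascending indices, repeated generators contracted through their squares):
(-6*e1) R2 = -9104/225 - 64/9*e1 e2 + 608/25*e1 e3 - 376/25*e2 e3
(3*e2) R2 = 32/9 - 4552/225*e1 e2 - 188/25*e1 e3 - 304/25*e2 e3
(-2*e3) R2 = 608/75 - 376/75*e1 e2 + 9104/675*e1 e3 + 64/27*e2 e3
Summing the partial products and collecting blades:
Answer: -144/5 - 1456/45*e1 e2 + 20444/675*e1 e3 - 3352/135*e2 e3


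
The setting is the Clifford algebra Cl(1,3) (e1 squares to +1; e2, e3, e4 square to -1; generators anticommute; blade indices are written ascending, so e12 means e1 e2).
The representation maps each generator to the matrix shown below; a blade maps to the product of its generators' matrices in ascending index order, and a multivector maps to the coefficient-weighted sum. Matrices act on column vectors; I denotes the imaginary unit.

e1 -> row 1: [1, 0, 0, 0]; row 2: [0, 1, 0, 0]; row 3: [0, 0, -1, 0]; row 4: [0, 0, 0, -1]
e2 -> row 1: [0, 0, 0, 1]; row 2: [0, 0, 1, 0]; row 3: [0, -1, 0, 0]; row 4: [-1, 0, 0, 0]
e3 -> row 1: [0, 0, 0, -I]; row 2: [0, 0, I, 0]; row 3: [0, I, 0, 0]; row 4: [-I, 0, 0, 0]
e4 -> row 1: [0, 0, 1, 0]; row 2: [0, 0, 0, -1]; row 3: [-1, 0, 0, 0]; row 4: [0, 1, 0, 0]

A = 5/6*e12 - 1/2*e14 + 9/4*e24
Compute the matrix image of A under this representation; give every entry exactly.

Bivector images (products of the table entries): rho(e12) = rho(e1)rho(e2) = row 1: [0, 0, 0, 1]; row 2: [0, 0, 1, 0]; row 3: [0, 1, 0, 0]; row 4: [1, 0, 0, 0]; rho(e14) = rho(e1)rho(e4) = row 1: [0, 0, 1, 0]; row 2: [0, 0, 0, -1]; row 3: [1, 0, 0, 0]; row 4: [0, -1, 0, 0]; rho(e24) = rho(e2)rho(e4) = row 1: [0, 1, 0, 0]; row 2: [-1, 0, 0, 0]; row 3: [0, 0, 0, 1]; row 4: [0, 0, -1, 0].
M = (5/6)*rho(e12) + (-1/2)*rho(e14) + (9/4)*rho(e24), summed entrywise:
Answer: row 1: [0, 9/4, -1/2, 5/6]; row 2: [-9/4, 0, 5/6, 1/2]; row 3: [-1/2, 5/6, 0, 9/4]; row 4: [5/6, 1/2, -9/4, 0]


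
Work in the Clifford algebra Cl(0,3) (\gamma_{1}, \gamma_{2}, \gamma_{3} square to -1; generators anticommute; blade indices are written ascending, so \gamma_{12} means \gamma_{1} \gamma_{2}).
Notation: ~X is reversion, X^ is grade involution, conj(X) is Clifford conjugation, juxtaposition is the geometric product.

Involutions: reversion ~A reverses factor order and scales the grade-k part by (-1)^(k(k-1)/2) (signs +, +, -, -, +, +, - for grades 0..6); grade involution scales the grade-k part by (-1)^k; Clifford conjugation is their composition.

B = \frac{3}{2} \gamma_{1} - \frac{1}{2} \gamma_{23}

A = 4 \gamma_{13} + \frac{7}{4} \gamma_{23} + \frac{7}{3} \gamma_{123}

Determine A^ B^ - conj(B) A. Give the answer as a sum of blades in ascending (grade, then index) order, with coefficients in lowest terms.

first term: \frac{7}{8} - \frac{7}{6} \gamma_{1} - 6 \gamma_{3} - 2 \gamma_{12} - \frac{7}{2} \gamma_{23} - \frac{21}{8} \gamma_{123}
second term: -\frac{7}{8} - \frac{7}{6} \gamma_{1} + 6 \gamma_{3} - 2 \gamma_{12} + \frac{7}{2} \gamma_{23} - \frac{21}{8} \gamma_{123}
Answer: \frac{7}{4} - 12 \gamma_{3} - 7 \gamma_{23}


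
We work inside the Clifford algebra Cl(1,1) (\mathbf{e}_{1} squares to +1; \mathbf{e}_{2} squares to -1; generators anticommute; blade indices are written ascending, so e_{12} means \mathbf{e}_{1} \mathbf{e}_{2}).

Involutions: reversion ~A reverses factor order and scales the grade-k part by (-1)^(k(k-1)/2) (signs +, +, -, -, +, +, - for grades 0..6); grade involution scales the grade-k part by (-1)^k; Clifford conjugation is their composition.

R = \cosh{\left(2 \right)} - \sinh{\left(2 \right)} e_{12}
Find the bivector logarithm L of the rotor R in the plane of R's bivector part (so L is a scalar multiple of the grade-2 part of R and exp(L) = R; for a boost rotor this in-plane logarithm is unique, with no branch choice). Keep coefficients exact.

The scalar part of R is \cosh{\left(2 \right)}, giving the rapidity magnitude (cosh is even); the bivector part supplies orientation, its quotient by sinh of the rapidity is the plane, and L = rapidity * plane — unique in that plane, since flipping both signs leaves L unchanged.
Concretely: cosh(rapidity) = \cosh{\left(2 \right)} gives rapidity = ±2, and since rapidity/sinh(rapidity) is even the sign is immaterial: L = (rapidity/sinh(rapidity)) * <R>_2 = (\frac{2}{\sinh{\left(2 \right)}}) * <R>_2.
Answer: -2 e_{12}
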